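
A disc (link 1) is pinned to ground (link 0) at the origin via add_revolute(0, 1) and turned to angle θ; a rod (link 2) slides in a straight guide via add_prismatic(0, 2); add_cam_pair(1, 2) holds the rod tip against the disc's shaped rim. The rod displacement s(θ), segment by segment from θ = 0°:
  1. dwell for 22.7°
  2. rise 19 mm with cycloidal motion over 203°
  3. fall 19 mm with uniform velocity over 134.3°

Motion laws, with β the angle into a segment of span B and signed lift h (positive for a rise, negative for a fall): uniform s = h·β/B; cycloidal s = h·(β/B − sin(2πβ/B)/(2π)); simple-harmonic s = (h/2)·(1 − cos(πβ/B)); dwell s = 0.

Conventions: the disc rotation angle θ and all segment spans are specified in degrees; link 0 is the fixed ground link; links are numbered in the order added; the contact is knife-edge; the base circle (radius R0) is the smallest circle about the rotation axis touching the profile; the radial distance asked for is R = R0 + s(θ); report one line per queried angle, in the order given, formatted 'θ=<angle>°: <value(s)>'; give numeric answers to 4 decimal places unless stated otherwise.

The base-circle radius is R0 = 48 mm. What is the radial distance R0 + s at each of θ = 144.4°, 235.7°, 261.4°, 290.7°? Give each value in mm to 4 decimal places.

segment 1 (0° to 22.7°, dwell): s unchanged at 0.0000
θ = 144.4° falls in segment 2 (22.7° to 225.7°, cycloidal, h = 19): β = 144.4 − 22.7 = 121.7°, B = 203°; Δs = 19·(0.5995 − sin(2π·0.5995)/(2π)) = 13.1605; s = 0.0000 + 13.1605 = 13.1605
segment 2 (22.7° to 225.7°, cycloidal, h = 19) is passed completely: s = 0.0000 + (19) = 19.0000
θ = 235.7° falls in segment 3 (225.7° to 360°, uniform, h = -19): β = 235.7 − 225.7 = 10°, B = 134.3°; Δs = -19·10/134.3 = -1.4147; s = 19.0000 − 1.4147 = 17.5853
θ = 261.4° falls in segment 3 (225.7° to 360°, uniform, h = -19): β = 261.4 − 225.7 = 35.7°, B = 134.3°; Δs = -19·35.7/134.3 = -5.0506; s = 19.0000 − 5.0506 = 13.9494
θ = 290.7° falls in segment 3 (225.7° to 360°, uniform, h = -19): β = 290.7 − 225.7 = 65°, B = 134.3°; Δs = -19·65/134.3 = -9.1958; s = 19.0000 − 9.1958 = 9.8042
θ=144.4°: R = R0 + s = 48 + 13.1605 = 61.1605
θ=235.7°: R = R0 + s = 48 + 17.5853 = 65.5853
θ=261.4°: R = R0 + s = 48 + 13.9494 = 61.9494
θ=290.7°: R = R0 + s = 48 + 9.8042 = 57.8042

θ=144.4°: 61.1605
θ=235.7°: 65.5853
θ=261.4°: 61.9494
θ=290.7°: 57.8042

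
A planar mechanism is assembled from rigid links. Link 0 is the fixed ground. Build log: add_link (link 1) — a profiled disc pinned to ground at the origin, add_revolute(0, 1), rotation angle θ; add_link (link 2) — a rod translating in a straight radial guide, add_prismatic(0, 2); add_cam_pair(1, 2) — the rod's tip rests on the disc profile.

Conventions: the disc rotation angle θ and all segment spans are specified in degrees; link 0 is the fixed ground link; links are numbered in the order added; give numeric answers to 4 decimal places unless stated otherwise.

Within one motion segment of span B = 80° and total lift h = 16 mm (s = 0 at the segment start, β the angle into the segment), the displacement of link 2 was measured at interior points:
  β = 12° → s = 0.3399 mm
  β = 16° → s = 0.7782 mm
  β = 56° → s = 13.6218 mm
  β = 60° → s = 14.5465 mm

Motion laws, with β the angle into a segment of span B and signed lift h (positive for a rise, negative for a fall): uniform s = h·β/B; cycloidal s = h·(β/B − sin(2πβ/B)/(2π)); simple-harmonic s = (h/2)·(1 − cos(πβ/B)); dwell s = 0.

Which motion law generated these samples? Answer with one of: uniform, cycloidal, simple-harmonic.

candidates at β/B = r: uniform s = h·r (linear in β); cycloidal s = h·(r − sin(2πr)/(2π)); simple-harmonic s = (h/2)(1 − cos(πr))
β=12°: printed 0.3399 | uniform 2.4000, cycloidal 0.3399, simple-harmonic 0.8719
β=16°: printed 0.7782 | uniform 3.2000, cycloidal 0.7782, simple-harmonic 1.5279
β=56°: printed 13.6218 | uniform 11.2000, cycloidal 13.6218, simple-harmonic 12.7023
β=60°: printed 14.5465 | uniform 12.0000, cycloidal 14.5465, simple-harmonic 13.6569
only one law matches every sample → cycloidal

cycloidal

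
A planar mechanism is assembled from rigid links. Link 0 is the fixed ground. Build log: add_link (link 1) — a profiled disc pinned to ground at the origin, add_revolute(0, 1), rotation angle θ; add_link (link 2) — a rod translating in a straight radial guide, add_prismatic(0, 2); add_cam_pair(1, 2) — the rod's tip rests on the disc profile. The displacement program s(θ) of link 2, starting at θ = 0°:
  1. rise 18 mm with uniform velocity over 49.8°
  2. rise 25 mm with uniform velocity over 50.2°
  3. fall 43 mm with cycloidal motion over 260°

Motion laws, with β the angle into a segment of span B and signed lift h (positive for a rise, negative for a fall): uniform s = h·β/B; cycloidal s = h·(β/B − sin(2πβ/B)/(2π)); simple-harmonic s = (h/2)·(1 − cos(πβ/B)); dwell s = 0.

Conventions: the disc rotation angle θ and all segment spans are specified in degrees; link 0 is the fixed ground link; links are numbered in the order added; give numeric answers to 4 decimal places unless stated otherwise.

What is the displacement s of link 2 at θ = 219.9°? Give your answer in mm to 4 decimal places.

seg 1 [0°–49.8°] uniform, h=18: full span → s += 18 → s = 18.0000
seg 2 [49.8°–100°] uniform, h=25: full span → s += 25 → s = 43.0000
seg 3 [100°–360°] cycloidal, h=-43: θ=219.9° here. β=119.9, B=260. -43·(0.4612 − sin(2π·0.4612)/(2π)) = -18.1758 → s = 24.8242

24.8242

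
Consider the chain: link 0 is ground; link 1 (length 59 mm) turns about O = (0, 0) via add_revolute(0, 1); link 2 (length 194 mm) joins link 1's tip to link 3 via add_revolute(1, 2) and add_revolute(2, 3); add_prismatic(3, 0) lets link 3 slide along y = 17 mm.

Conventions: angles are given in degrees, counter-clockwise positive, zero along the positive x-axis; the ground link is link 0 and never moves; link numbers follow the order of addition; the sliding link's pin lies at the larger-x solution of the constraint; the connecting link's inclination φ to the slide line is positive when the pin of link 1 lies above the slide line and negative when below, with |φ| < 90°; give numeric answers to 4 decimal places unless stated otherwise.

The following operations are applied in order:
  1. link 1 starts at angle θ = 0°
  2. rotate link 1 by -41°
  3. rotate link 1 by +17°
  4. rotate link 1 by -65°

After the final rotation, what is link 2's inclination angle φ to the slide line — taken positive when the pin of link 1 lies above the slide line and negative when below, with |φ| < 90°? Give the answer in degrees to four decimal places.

geometry: r = 59 mm, L = 194 mm, e = 17 mm; θ starts at 0°
rotate link 1 by -41°: θ ← 0° -41° = -41°
rotate link 1 by +17°: θ ← -41° +17° = -24°
rotate link 1 by -65°: θ ← -24° -65° = -89°
h = r sin θ − e = -58.991014 − 17 = -75.991014
sin φ = h / L = -75.991014 / 194 = -0.39170626
φ = arcsin(-0.39170626) = -23.060709°

-23.0607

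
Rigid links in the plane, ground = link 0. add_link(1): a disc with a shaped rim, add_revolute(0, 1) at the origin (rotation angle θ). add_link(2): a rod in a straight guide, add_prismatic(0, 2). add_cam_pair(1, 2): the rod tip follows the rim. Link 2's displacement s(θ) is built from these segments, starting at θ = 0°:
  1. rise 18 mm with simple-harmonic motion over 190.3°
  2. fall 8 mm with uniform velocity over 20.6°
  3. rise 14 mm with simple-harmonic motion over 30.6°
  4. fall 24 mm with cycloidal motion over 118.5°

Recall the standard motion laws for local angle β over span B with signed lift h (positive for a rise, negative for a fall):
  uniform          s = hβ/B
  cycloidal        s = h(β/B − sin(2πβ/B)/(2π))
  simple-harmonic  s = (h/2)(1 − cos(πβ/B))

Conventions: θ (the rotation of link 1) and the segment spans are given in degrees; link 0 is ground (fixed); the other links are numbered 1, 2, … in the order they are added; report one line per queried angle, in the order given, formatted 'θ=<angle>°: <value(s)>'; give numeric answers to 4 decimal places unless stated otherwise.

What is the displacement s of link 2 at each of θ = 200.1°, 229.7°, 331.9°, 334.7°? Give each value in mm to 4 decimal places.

segment 1 (0° to 190.3°, simple-harmonic, h = 18) is passed completely: s = 0.0000 + (18) = 18.0000
θ = 200.1° falls in segment 2 (190.3° to 210.9°, uniform, h = -8): β = 200.1 − 190.3 = 9.8°, B = 20.6°; Δs = -8·9.8/20.6 = -3.8058; s = 18.0000 − 3.8058 = 14.1942
segment 2 (190.3° to 210.9°, uniform, h = -8) is passed completely: s = 18.0000 + (-8) = 10.0000
θ = 229.7° falls in segment 3 (210.9° to 241.5°, simple-harmonic, h = 14): β = 229.7 − 210.9 = 18.8°, B = 30.6°; Δs = 14/2·(1 − cos(π·0.6144)) = 9.4615; s = 10.0000 + 9.4615 = 19.4615
segment 3 (210.9° to 241.5°, simple-harmonic, h = 14) is passed completely: s = 10.0000 + (14) = 24.0000
θ = 331.9° falls in segment 4 (241.5° to 360°, cycloidal, h = -24): β = 331.9 − 241.5 = 90.4°, B = 118.5°; Δs = -24·(0.7629 − sin(2π·0.7629)/(2π)) = -22.1161; s = 24.0000 − 22.1161 = 1.8839
θ = 334.7° falls in segment 4 (241.5° to 360°, cycloidal, h = -24): β = 334.7 − 241.5 = 93.2°, B = 118.5°; Δs = -24·(0.7865 − sin(2π·0.7865)/(2π)) = -22.5957; s = 24.0000 − 22.5957 = 1.4043

θ=200.1°: 14.1942
θ=229.7°: 19.4615
θ=331.9°: 1.8839
θ=334.7°: 1.4043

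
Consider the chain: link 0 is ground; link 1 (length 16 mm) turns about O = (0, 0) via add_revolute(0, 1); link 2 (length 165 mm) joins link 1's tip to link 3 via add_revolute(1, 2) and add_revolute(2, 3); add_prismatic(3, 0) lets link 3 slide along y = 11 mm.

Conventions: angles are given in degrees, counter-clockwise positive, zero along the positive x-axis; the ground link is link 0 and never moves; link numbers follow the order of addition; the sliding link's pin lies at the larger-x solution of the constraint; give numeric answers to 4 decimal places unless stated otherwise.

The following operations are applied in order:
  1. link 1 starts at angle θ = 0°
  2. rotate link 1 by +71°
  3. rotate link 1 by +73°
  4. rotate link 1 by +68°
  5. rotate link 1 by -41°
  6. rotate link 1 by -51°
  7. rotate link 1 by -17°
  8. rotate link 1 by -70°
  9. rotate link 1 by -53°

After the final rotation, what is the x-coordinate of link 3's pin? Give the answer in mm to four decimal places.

geometry: r = 16 mm, L = 165 mm, e = 11 mm; θ starts at 0°
rotate link 1 by +71°: θ ← 0° +71° = 71°
rotate link 1 by +73°: θ ← 71° +73° = 144°
rotate link 1 by +68°: θ ← 144° +68° = 212°
rotate link 1 by -41°: θ ← 212° -41° = 171°
rotate link 1 by -51°: θ ← 171° -51° = 120°
rotate link 1 by -17°: θ ← 120° -17° = 103°
rotate link 1 by -70°: θ ← 103° -70° = 33°
rotate link 1 by -53°: θ ← 33° -53° = -20°
crank pin P = (r cos θ, r sin θ) = (15.035082, -5.472322)
h = r sin θ − e = -5.472322 − 11 = -16.472322
x = r cos θ + √(L² − h²) = 15.035082 + 164.175706 = 179.210788

179.2108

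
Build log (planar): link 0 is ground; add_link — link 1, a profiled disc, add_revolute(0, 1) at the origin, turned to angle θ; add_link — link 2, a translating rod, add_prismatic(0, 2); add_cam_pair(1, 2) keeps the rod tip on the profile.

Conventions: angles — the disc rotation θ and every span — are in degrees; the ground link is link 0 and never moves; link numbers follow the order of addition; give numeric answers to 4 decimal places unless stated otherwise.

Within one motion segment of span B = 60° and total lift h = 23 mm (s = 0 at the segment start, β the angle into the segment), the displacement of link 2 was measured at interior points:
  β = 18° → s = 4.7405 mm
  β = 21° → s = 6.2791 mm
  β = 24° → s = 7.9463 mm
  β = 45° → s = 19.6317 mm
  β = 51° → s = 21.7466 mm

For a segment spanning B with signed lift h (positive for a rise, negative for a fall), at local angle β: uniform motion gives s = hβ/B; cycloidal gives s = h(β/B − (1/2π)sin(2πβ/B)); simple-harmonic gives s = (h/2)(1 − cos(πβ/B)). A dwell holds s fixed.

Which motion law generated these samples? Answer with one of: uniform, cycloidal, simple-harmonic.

candidates at β/B = r: uniform s = h·r (linear in β); cycloidal s = h·(r − sin(2πr)/(2π)); simple-harmonic s = (h/2)(1 − cos(πr))
β=18°: printed 4.7405 | uniform 6.9000, cycloidal 3.4186, simple-harmonic 4.7405
β=21°: printed 6.2791 | uniform 8.0500, cycloidal 5.0885, simple-harmonic 6.2791
β=24°: printed 7.9463 | uniform 9.2000, cycloidal 7.0484, simple-harmonic 7.9463
β=45°: printed 19.6317 | uniform 17.2500, cycloidal 20.9106, simple-harmonic 19.6317
β=51°: printed 21.7466 | uniform 19.5500, cycloidal 22.5115, simple-harmonic 21.7466
only one law matches every sample → simple-harmonic

simple-harmonic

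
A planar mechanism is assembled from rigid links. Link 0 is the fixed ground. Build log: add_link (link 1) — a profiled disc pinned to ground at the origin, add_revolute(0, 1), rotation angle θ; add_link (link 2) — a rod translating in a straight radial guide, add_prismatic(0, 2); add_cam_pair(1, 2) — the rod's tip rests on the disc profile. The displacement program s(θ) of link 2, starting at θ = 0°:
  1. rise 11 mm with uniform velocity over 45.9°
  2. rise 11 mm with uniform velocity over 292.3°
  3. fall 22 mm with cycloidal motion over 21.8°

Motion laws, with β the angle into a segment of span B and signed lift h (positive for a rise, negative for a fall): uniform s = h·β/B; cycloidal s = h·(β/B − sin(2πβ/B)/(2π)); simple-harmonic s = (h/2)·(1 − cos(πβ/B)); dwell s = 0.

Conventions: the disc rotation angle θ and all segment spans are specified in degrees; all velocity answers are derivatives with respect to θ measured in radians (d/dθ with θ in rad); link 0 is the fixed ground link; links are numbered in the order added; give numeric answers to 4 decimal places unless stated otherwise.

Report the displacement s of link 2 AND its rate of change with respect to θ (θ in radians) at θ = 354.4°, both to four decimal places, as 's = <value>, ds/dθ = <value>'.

seg 1 [0°–45.9°] uniform, h=11: full span → s += 11 → s = 11.0000
seg 2 [45.9°–338.2°] uniform, h=11: full span → s += 11 → s = 22.0000
seg 3 [338.2°–360°] cycloidal, h=-22: θ=354.4° here. β=16.2, B=21.8. -22·(0.7431 − sin(2π·0.7431)/(2π)) = -19.8468 → s = 2.1532
velocity in seg [338.2°–360°] (cycloidal), θ in radians: β = 16.2° = 0.2827 rad, B = 21.8° = 0.3805 rad; ds/dθ = (h/B)(1 − cos(2πβ/B)) = ((-22)/0.3805)(1 − cos(2π·0.7431)) = -60.320440 mm/rad

s = 2.1532, ds/dθ = -60.3204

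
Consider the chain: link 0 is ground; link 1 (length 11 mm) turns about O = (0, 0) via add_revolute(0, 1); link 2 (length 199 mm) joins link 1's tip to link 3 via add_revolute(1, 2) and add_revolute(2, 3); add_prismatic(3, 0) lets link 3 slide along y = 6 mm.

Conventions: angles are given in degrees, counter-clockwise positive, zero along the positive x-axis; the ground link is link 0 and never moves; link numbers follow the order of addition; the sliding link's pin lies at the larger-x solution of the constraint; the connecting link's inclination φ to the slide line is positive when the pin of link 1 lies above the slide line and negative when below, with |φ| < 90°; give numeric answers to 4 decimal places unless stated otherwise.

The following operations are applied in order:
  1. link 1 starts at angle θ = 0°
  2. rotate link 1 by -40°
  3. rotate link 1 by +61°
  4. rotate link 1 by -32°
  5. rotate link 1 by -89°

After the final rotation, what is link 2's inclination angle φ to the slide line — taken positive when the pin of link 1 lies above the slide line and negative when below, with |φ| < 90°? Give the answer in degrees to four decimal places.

geometry: r = 11 mm, L = 199 mm, e = 6 mm; θ starts at 0°
rotate link 1 by -40°: θ ← 0° -40° = -40°
rotate link 1 by +61°: θ ← -40° +61° = 21°
rotate link 1 by -32°: θ ← 21° -32° = -11°
rotate link 1 by -89°: θ ← -11° -89° = -100°
h = r sin θ − e = -10.832885 − 6 = -16.832885
sin φ = h / L = -16.832885 / 199 = -0.08458736
φ = arcsin(-0.08458736) = -4.852297°

-4.8523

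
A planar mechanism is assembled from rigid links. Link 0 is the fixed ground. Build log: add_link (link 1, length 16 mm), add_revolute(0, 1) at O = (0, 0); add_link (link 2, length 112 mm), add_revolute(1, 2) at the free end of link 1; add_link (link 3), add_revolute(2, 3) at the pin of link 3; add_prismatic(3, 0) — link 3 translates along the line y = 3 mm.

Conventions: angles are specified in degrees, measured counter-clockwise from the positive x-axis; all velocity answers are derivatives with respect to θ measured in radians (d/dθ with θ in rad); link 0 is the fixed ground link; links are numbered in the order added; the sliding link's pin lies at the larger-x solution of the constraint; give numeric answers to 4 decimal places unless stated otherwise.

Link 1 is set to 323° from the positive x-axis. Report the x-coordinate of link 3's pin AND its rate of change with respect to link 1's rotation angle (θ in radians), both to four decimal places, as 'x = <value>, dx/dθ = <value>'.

geometry: r = 16 mm, L = 112 mm, e = 3 mm
crank pin P = (r cos θ, r sin θ) = (12.778168, -9.629040)
h = r sin θ − e = -9.629040 − 3 = -12.629040
x = r cos θ + √(L² − h²) = 12.778168 + 111.285701 = 124.063870
dx/dθ = −r sin θ − h·r cos θ/√(L² − h²) (θ in radians; h = -12.629040) = 11.079146

x = 124.0639, dx/dθ = 11.0791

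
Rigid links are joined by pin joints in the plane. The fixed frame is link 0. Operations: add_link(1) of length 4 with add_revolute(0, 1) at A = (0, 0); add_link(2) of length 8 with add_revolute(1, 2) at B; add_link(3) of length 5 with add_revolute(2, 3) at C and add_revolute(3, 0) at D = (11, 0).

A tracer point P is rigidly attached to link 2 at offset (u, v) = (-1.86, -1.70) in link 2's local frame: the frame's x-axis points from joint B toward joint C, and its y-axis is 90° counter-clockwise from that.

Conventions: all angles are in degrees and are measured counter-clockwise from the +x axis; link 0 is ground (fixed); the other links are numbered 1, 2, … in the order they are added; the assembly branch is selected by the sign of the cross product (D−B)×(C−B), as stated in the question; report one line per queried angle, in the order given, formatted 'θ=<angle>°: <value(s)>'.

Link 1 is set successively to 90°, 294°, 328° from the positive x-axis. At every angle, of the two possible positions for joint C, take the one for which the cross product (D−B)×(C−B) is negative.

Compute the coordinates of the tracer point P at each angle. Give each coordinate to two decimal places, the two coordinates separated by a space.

A=(0,0), D=(11.00,0)
θ=90°: B = A + 4.00·(cos90°, sin90°) = (0.0000, 4.0000)
θ=90°: |BD| = 11.7047
θ=90°: circle(B,8.00) ∩ circle(D,5.00): a=7.5183, h=2.7339
θ=90°:   candidates: C₊=(8.0000,4.0000) cross=32.000; C₋=(6.1314,-1.1387) cross=-32.000
θ=90°:   branch - wants cross < 0 → take C=(6.1314,-1.1387) (cross=-32.000)
θ=90°: ex = (C−B)/|BC| = (0.7664,-0.6423); ey = (0.6423,0.7664)
θ=90°: P = B + -1.86·ex + -1.70·ey = (-2.5175,3.8918)
θ=294°: B = A + 4.00·(cos294°, sin294°) = (1.6269, -3.6542)
θ=294°: |BD| = 10.0602
θ=294°: circle(B,8.00) ∩ circle(D,5.00): a=6.9684, h=3.9295
θ=294°:   candidates: C₊=(6.6921,2.5381) cross=39.532; C₋=(9.5467,-4.7841) cross=-39.532
θ=294°:   branch - wants cross < 0 → take C=(9.5467,-4.7841) (cross=-39.532)
θ=294°: ex = (C−B)/|BC| = (0.9900,-0.1412); ey = (0.1412,0.9900)
θ=294°: P = B + -1.86·ex + -1.70·ey = (-0.4545,-5.0744)
θ=328°: B = A + 4.00·(cos328°, sin328°) = (3.3922, -2.1197)
θ=328°: |BD| = 7.8976
θ=328°: circle(B,8.00) ∩ circle(D,5.00): a=6.4179, h=4.7760
θ=328°:   candidates: C₊=(8.2927,4.2037) cross=37.719; C₋=(10.8565,-4.9979) cross=-37.719
θ=328°:   branch - wants cross < 0 → take C=(10.8565,-4.9979) (cross=-37.719)
θ=328°: ex = (C−B)/|BC| = (0.9330,-0.3598); ey = (0.3598,0.9330)
θ=328°: P = B + -1.86·ex + -1.70·ey = (1.0451,-3.0366)

θ=90°: -2.52 3.89
θ=294°: -0.45 -5.07
θ=328°: 1.05 -3.04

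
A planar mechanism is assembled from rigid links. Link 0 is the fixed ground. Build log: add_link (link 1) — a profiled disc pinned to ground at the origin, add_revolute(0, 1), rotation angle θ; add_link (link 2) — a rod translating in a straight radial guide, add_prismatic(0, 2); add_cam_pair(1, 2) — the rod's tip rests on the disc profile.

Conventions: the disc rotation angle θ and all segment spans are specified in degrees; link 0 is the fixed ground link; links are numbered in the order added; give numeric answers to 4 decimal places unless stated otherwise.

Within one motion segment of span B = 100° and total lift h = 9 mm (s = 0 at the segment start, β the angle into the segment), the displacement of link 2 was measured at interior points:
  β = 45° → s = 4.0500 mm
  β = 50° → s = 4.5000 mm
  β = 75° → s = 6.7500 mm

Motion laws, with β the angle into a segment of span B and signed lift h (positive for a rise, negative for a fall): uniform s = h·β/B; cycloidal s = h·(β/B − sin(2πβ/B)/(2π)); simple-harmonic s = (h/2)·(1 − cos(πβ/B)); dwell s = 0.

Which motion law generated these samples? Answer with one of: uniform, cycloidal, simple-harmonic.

candidates at β/B = r: uniform s = h·r (linear in β); cycloidal s = h·(r − sin(2πr)/(2π)); simple-harmonic s = (h/2)(1 − cos(πr))
β=45°: printed 4.0500 | uniform 4.0500, cycloidal 3.6074, simple-harmonic 3.7960
β=50°: printed 4.5000 | uniform 4.5000, cycloidal 4.5000, simple-harmonic 4.5000
β=75°: printed 6.7500 | uniform 6.7500, cycloidal 8.1824, simple-harmonic 7.6820
only one law matches every sample → uniform

uniform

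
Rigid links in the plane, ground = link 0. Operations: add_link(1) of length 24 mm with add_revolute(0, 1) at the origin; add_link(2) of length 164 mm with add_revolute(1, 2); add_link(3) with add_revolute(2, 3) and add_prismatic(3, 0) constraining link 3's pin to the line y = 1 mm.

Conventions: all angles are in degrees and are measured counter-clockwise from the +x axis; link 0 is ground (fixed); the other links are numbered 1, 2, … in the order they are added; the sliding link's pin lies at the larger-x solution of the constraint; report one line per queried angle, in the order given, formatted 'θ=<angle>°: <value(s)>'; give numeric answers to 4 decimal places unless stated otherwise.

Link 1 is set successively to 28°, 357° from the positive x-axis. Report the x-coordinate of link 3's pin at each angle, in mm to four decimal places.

geometry: r = 24 mm, L = 164 mm, e = 1 mm
θ=28°: crank pin P = (r cos θ, r sin θ) = (21.190742, 11.267318)
θ=28°: h = r sin θ − e = 11.267318 − 1 = 10.267318
θ=28°: x = r cos θ + √(L² − h²) = 21.190742 + 163.678289 = 184.869031
θ=357°: crank pin P = (r cos θ, r sin θ) = (23.967109, -1.256063)
θ=357°: h = r sin θ − e = -1.256063 − 1 = -2.256063
θ=357°: x = r cos θ + √(L² − h²) = 23.967109 + 163.984482 = 187.951590

θ=28°: 184.8690
θ=357°: 187.9516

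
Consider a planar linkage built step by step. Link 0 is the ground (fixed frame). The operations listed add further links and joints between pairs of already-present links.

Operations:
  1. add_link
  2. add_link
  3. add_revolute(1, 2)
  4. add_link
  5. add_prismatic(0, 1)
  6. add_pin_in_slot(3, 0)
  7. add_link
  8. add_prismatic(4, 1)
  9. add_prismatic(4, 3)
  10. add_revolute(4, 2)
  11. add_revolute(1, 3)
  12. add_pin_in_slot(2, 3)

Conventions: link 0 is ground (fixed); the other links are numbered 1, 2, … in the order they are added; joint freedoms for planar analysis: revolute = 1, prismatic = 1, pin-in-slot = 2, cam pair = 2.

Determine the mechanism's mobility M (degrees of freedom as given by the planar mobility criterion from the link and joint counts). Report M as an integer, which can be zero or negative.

link 0 = ground. State L|J1|J2 = 1|0|0
+link1  2|0|0
+link2  3|0|0
R(1,2) f=1→J1  3|1|0
+link3  4|1|0
P(0,1) f=1→J1  4|2|0
PS(3,0) f=2→J2  4|2|1
+link4  5|2|1
P(4,1) f=1→J1  5|3|1
P(4,3) f=1→J1  5|4|1
R(4,2) f=1→J1  5|5|1
R(1,3) f=1→J1  5|6|1
PS(2,3) f=2→J2  5|6|2
M = 3(5−1)−2·6−2 = 12−12−2 = -2

M = -2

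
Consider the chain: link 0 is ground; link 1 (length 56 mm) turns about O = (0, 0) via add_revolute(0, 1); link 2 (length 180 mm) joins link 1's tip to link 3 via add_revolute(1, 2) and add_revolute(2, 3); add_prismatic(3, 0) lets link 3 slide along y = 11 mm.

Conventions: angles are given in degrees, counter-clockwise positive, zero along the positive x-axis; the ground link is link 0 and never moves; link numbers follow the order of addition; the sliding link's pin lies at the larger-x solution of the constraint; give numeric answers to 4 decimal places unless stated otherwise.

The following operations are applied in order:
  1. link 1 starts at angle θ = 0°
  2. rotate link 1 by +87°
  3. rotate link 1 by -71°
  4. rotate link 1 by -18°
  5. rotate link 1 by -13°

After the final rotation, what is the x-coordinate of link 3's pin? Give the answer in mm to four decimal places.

geometry: r = 56 mm, L = 180 mm, e = 11 mm; θ starts at 0°
rotate link 1 by +87°: θ ← 0° +87° = 87°
rotate link 1 by -71°: θ ← 87° -71° = 16°
rotate link 1 by -18°: θ ← 16° -18° = -2°
rotate link 1 by -13°: θ ← -2° -13° = -15°
crank pin P = (r cos θ, r sin θ) = (54.091846, -14.493867)
h = r sin θ − e = -14.493867 − 11 = -25.493867
x = r cos θ + √(L² − h²) = 54.091846 + 178.185473 = 232.277319

232.2773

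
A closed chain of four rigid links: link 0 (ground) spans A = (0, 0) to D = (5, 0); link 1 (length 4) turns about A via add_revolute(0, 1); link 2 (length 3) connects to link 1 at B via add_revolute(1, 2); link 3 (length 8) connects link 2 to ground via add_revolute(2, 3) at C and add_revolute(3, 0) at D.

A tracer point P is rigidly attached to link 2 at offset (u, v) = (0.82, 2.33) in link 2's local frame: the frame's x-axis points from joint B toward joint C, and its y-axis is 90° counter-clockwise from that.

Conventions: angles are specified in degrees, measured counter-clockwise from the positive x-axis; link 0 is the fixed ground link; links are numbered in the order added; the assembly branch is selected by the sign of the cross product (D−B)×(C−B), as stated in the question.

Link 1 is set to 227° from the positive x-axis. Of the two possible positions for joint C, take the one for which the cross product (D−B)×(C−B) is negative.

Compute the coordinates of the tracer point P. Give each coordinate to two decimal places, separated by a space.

A=(0,0), D=(5.00,0)
B = A + 4.00·(cos227°, sin227°) = (-2.7280, -2.9254)
|BD| = 8.2632
circle(B,3.00) ∩ circle(D,8.00): a=0.8036, h=2.8904
  candidates: C₊=(-2.9998,0.0623) cross=23.884; C₋=(-0.9532,-5.3441) cross=-23.884
  branch - wants cross < 0 → take C=(-0.9532,-5.3441) (cross=-23.884)
ex = (C−B)/|BC| = (0.5916,-0.8062); ey = (0.8062,0.5916)
P = B + 0.82·ex + 2.33·ey = (-0.3644,-2.2081)

-0.36 -2.21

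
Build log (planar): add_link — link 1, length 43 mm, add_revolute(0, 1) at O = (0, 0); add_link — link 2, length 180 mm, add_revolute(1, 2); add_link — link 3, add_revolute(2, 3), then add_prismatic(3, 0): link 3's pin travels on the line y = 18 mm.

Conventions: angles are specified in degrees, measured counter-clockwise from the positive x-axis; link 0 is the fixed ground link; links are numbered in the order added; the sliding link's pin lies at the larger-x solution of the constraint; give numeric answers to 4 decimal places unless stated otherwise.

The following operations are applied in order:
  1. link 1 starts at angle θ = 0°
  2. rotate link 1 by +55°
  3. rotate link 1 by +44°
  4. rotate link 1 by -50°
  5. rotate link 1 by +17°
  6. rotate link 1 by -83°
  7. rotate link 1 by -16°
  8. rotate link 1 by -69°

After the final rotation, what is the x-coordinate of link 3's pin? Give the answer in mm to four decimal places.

geometry: r = 43 mm, L = 180 mm, e = 18 mm; θ starts at 0°
rotate link 1 by +55°: θ ← 0° +55° = 55°
rotate link 1 by +44°: θ ← 55° +44° = 99°
rotate link 1 by -50°: θ ← 99° -50° = 49°
rotate link 1 by +17°: θ ← 49° +17° = 66°
rotate link 1 by -83°: θ ← 66° -83° = -17°
rotate link 1 by -16°: θ ← -17° -16° = -33°
rotate link 1 by -69°: θ ← -33° -69° = -102°
crank pin P = (r cos θ, r sin θ) = (-8.940203, -42.060347)
h = r sin θ − e = -42.060347 − 18 = -60.060347
x = r cos θ + √(L² − h²) = -8.940203 + 169.684280 = 160.744077

160.7441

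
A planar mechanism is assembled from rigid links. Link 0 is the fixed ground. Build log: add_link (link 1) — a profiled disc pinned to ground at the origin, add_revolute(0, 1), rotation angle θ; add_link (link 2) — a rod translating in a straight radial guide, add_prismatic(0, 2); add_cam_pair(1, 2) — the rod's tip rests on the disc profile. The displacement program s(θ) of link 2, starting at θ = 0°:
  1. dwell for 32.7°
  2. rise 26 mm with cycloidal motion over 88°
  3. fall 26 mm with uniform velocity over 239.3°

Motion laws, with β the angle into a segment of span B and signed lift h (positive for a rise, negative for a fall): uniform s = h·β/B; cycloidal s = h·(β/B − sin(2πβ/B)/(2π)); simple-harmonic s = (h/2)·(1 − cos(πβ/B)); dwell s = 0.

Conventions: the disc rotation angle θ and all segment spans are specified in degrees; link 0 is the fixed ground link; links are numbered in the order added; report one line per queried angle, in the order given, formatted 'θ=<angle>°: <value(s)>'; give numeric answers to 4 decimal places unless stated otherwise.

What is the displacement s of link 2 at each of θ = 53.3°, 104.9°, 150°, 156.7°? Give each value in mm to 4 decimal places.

seg 1 [0°–32.7°] dwell: s stays 0.0000
seg 2 [32.7°–120.7°] cycloidal, h=26: θ=53.3° here. β=20.6, B=88. 26·(0.2341 − sin(2π·0.2341)/(2π)) = 1.9690 → s = 1.9690
seg 2 [32.7°–120.7°] cycloidal, h=26: θ=104.9° here. β=72.2, B=88. 26·(0.8205 − sin(2π·0.8205)/(2π)) = 25.0710 → s = 25.0710
seg 2 [32.7°–120.7°] cycloidal, h=26: full span → s += 26 → s = 26.0000
seg 3 [120.7°–360°] uniform, h=-26: θ=150° here. β=29.3, B=239.3. -26·29.3/239.3 = -3.1835 → s = 22.8165
seg 3 [120.7°–360°] uniform, h=-26: θ=156.7° here. β=36, B=239.3. -26·36/239.3 = -3.9114 → s = 22.0886

θ=53.3°: 1.9690
θ=104.9°: 25.0710
θ=150°: 22.8165
θ=156.7°: 22.0886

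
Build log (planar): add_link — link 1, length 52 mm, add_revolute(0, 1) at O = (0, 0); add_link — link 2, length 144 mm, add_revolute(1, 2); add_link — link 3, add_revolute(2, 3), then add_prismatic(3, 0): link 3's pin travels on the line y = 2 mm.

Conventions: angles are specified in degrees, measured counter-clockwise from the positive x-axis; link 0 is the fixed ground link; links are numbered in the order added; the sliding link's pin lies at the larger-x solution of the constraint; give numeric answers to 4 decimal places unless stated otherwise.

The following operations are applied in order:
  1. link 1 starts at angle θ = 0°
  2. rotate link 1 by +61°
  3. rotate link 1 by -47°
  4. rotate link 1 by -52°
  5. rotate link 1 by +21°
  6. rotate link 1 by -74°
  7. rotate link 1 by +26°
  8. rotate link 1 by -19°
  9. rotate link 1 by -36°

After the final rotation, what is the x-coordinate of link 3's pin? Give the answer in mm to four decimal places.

geometry: r = 52 mm, L = 144 mm, e = 2 mm; θ starts at 0°
rotate link 1 by +61°: θ ← 0° +61° = 61°
rotate link 1 by -47°: θ ← 61° -47° = 14°
rotate link 1 by -52°: θ ← 14° -52° = -38°
rotate link 1 by +21°: θ ← -38° +21° = -17°
rotate link 1 by -74°: θ ← -17° -74° = -91°
rotate link 1 by +26°: θ ← -91° +26° = -65°
rotate link 1 by -19°: θ ← -65° -19° = -84°
rotate link 1 by -36°: θ ← -84° -36° = -120°
crank pin P = (r cos θ, r sin θ) = (-26.000000, -45.033321)
h = r sin θ − e = -45.033321 − 2 = -47.033321
x = r cos θ + √(L² − h²) = -26.000000 + 136.102413 = 110.102413

110.1024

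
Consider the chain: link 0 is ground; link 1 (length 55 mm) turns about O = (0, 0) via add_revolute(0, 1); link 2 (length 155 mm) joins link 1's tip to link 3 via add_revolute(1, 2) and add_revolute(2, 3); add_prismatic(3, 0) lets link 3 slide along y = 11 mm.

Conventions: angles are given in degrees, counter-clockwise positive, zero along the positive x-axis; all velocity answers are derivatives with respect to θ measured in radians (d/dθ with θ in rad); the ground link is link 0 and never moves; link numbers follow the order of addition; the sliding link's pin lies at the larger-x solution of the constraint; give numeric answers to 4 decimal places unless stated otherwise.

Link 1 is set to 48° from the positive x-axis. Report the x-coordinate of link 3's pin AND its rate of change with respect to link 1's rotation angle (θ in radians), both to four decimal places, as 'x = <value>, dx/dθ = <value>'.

geometry: r = 55 mm, L = 155 mm, e = 11 mm
crank pin P = (r cos θ, r sin θ) = (36.802183, 40.872965)
h = r sin θ − e = 40.872965 − 11 = 29.872965
x = r cos θ + √(L² − h²) = 36.802183 + 152.094069 = 188.896253
dx/dθ = −r sin θ − h·r cos θ/√(L² − h²) (θ in radians; h = 29.872965) = -48.101323

x = 188.8963, dx/dθ = -48.1013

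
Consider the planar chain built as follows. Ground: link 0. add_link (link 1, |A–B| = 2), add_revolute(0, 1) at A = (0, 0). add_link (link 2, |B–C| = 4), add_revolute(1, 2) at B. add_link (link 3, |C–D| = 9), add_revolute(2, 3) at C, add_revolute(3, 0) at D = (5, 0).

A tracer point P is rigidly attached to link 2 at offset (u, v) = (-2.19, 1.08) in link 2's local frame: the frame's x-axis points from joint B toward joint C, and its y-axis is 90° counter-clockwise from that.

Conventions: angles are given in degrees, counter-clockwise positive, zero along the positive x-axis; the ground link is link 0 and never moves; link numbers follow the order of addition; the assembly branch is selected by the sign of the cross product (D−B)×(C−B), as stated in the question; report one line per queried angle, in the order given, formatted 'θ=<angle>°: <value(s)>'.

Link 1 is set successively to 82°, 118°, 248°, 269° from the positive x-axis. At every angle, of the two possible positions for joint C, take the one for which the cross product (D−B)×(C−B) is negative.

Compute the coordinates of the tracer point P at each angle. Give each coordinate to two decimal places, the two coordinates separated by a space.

A=(0,0), D=(5.00,0)
θ=82°: B = A + 2.00·(cos82°, sin82°) = (0.2783, 1.9805)
θ=82°: |BD| = 5.1202
θ=82°: circle(B,4.00) ∩ circle(D,9.00): a=-3.7873, h=1.2870
θ=82°:   candidates: C₊=(-2.7163,4.6323) cross=6.590; C₋=(-3.7120,2.2587) cross=-6.590
θ=82°:   branch - wants cross < 0 → take C=(-3.7120,2.2587) (cross=-6.590)
θ=82°: ex = (C−B)/|BC| = (-0.9976,0.0695); ey = (-0.0695,-0.9976)
θ=82°: P = B + -2.19·ex + 1.08·ey = (2.3880,0.7509)
θ=118°: B = A + 2.00·(cos118°, sin118°) = (-0.9389, 1.7659)
θ=118°: |BD| = 6.1959
θ=118°: circle(B,4.00) ∩ circle(D,9.00): a=-2.1474, h=3.3747
θ=118°:   candidates: C₊=(-2.0355,5.6127) cross=20.909; C₋=(-3.9591,-0.8568) cross=-20.909
θ=118°:   branch - wants cross < 0 → take C=(-3.9591,-0.8568) (cross=-20.909)
θ=118°: ex = (C−B)/|BC| = (-0.7550,-0.6557); ey = (0.6557,-0.7550)
θ=118°: P = B + -2.19·ex + 1.08·ey = (1.4227,2.3864)
θ=248°: B = A + 2.00·(cos248°, sin248°) = (-0.7492, -1.8544)
θ=248°: |BD| = 6.0409
θ=248°: circle(B,4.00) ∩ circle(D,9.00): a=-2.3596, h=3.2299
θ=248°:   candidates: C₊=(-3.9864,0.4953) cross=19.512; C₋=(-2.0034,-5.6527) cross=-19.512
θ=248°:   branch - wants cross < 0 → take C=(-2.0034,-5.6527) (cross=-19.512)
θ=248°: ex = (C−B)/|BC| = (-0.3135,-0.9496); ey = (0.9496,-0.3135)
θ=248°: P = B + -2.19·ex + 1.08·ey = (0.9630,-0.1134)
θ=269°: B = A + 2.00·(cos269°, sin269°) = (-0.0349, -1.9997)
θ=269°: |BD| = 5.4175
θ=269°: circle(B,4.00) ∩ circle(D,9.00): a=-3.2904, h=2.2745
θ=269°:   candidates: C₊=(-3.9325,-1.1003) cross=12.322; C₋=(-2.2533,-5.3281) cross=-12.322
θ=269°:   branch - wants cross < 0 → take C=(-2.2533,-5.3281) (cross=-12.322)
θ=269°: ex = (C−B)/|BC| = (-0.5546,-0.8321); ey = (0.8321,-0.5546)
θ=269°: P = B + -2.19·ex + 1.08·ey = (2.0784,-0.7763)

θ=82°: 2.39 0.75
θ=118°: 1.42 2.39
θ=248°: 0.96 -0.11
θ=269°: 2.08 -0.78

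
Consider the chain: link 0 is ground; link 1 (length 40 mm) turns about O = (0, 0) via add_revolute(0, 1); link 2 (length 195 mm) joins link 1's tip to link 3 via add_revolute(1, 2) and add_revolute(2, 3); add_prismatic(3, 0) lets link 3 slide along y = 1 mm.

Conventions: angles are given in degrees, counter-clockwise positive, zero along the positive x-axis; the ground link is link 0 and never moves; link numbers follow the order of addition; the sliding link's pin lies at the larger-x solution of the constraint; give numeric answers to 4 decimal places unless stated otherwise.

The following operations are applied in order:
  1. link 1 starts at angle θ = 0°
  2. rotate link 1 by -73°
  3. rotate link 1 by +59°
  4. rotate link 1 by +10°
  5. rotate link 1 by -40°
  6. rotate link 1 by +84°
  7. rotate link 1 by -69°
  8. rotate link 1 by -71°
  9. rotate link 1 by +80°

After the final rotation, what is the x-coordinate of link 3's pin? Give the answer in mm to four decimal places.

geometry: r = 40 mm, L = 195 mm, e = 1 mm; θ starts at 0°
rotate link 1 by -73°: θ ← 0° -73° = -73°
rotate link 1 by +59°: θ ← -73° +59° = -14°
rotate link 1 by +10°: θ ← -14° +10° = -4°
rotate link 1 by -40°: θ ← -4° -40° = -44°
rotate link 1 by +84°: θ ← -44° +84° = 40°
rotate link 1 by -69°: θ ← 40° -69° = -29°
rotate link 1 by -71°: θ ← -29° -71° = -100°
rotate link 1 by +80°: θ ← -100° +80° = -20°
crank pin P = (r cos θ, r sin θ) = (37.587705, -13.680806)
h = r sin θ − e = -13.680806 − 1 = -14.680806
x = r cos θ + √(L² − h²) = 37.587705 + 194.446584 = 232.034289

232.0343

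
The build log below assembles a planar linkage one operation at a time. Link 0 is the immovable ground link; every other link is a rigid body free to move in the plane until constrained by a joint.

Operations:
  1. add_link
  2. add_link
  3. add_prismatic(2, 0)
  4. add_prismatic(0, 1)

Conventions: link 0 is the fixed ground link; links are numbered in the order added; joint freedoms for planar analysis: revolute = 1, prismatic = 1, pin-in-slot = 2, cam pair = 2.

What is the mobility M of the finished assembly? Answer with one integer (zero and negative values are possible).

(L,J1,J2)=(1,0,0); link0 fixed
link1: (2,0,0)
link2: (3,0,0)
P 2-0 [J1]: (3,1,0)
P 0-1 [J1]: (3,2,0)
Grübler: 3·2 − 2·2 − 0 = 2

M = 2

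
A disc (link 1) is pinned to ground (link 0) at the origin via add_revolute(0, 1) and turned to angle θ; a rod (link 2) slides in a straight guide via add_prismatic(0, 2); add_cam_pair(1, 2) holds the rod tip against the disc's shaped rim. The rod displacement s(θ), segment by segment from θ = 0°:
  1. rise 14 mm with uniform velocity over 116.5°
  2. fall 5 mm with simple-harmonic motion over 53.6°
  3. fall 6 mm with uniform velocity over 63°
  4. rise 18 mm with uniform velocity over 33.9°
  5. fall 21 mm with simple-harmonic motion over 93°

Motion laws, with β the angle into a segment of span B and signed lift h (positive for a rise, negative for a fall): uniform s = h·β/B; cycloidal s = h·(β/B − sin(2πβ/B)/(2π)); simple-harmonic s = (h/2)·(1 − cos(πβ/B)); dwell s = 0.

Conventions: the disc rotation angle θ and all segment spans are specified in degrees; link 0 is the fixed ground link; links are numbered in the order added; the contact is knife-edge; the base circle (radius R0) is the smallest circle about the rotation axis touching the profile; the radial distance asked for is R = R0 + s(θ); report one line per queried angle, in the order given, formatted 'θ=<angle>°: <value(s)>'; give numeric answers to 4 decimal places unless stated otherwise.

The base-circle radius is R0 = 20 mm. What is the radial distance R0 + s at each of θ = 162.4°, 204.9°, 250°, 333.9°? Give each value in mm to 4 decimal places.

segment 1 (0° to 116.5°, uniform, h = 14) is passed completely: s = 0.0000 + (14) = 14.0000
θ = 162.4° falls in segment 2 (116.5° to 170.1°, simple-harmonic, h = -5): β = 162.4 − 116.5 = 45.9°, B = 53.6°; Δs = -5/2·(1 − cos(π·0.8563)) = -4.7497; s = 14.0000 − 4.7497 = 9.2503
segment 2 (116.5° to 170.1°, simple-harmonic, h = -5) is passed completely: s = 14.0000 + (-5) = 9.0000
θ = 204.9° falls in segment 3 (170.1° to 233.1°, uniform, h = -6): β = 204.9 − 170.1 = 34.8°, B = 63°; Δs = -6·34.8/63 = -3.3143; s = 9.0000 − 3.3143 = 5.6857
segment 3 (170.1° to 233.1°, uniform, h = -6) is passed completely: s = 9.0000 + (-6) = 3.0000
θ = 250° falls in segment 4 (233.1° to 267°, uniform, h = 18): β = 250 − 233.1 = 16.9°, B = 33.9°; Δs = 18·16.9/33.9 = 8.9735; s = 3.0000 + 8.9735 = 11.9735
segment 4 (233.1° to 267°, uniform, h = 18) is passed completely: s = 3.0000 + (18) = 21.0000
θ = 333.9° falls in segment 5 (267° to 360°, simple-harmonic, h = -21): β = 333.9 − 267 = 66.9°, B = 93°; Δs = -21/2·(1 − cos(π·0.7194)) = -17.1765; s = 21.0000 − 17.1765 = 3.8235
θ=162.4°: R = R0 + s = 20 + 9.2503 = 29.2503
θ=204.9°: R = R0 + s = 20 + 5.6857 = 25.6857
θ=250°: R = R0 + s = 20 + 11.9735 = 31.9735
θ=333.9°: R = R0 + s = 20 + 3.8235 = 23.8235

θ=162.4°: 29.2503
θ=204.9°: 25.6857
θ=250°: 31.9735
θ=333.9°: 23.8235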